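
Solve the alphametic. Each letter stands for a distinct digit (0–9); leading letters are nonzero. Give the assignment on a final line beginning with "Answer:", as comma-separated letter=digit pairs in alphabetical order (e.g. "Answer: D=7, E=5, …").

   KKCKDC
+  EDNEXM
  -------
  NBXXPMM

Step 1. [col 1: C + M ≡ M (mod 10)] column 1: given nothing yet, carry-in 0, and all letters distinct, none taken yet, C+M≡M (mod 10) forces C=0 ⇒ C=0.
Step 2. [N] N is the leading digit of a 7-digit sum of two 6-digit numbers; the final carry is exactly 1, so N=1.
Step 3. [col 1: C + M ≡ M (mod 10)] several values work for M in column 1 (C + M ≡ M (mod 10), carry-in 0); try M=9 ⇒ M=9.
Step 4. [col 2: D + X ≡ M (mod 10)] X=2 is one option consistent with column 2 (D + X ≡ M (mod 10), carry-in 0) — take it ⇒ X=2.
Step 5. [col 2: D + X ≡ M (mod 10)] in column 2 we have D+X≡M with carry-in 0; given X=2, M=9 and digits 0,1,2,9 already taken and all letters distinct, that pins D to 7. So D=7.
Step 6. [col 3: K + E ≡ P (mod 10)] no forcing yet in column 3 (carry-in 0); E=8 is free and consistent — try it, so E=8.
Step 7. [col 3: K + E ≡ P (mod 10)] no forcing yet in column 3 (carry-in 0); P=3 is free and consistent — try it. So P=3.
Step 8. [col 3: K + E ≡ P (mod 10)] from column 3 (E=8, P=3, carry-in 0, digits 0,1,2,3,7,8,9 already taken and all letters distinct): K must equal 5 ⇒ K=5.
Step 9. [col 6: K + E ≡ B (mod 10)] column 6 reads K+E+carry(1)=B with K=5, E=8; with digits 0,1,2,3,5,7,8,9 already taken and all letters distinct, the only value for B is 4, so B=4.

Answer: B=4, C=0, D=7, E=8, K=5, M=9, N=1, P=3, X=2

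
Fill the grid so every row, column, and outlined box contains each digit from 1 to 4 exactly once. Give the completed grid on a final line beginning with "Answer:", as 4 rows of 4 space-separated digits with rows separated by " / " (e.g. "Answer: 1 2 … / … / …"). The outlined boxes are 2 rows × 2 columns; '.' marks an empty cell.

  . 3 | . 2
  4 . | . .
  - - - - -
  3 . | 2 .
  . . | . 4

Step 1. [r1c1∈{1}] only 1 remains possible at r1c1. So r1c1=1.
Step 2. [r3c4∈{1}] r3c4's peers cover all but 1 ⇒ r3c4=1.
Step 3. [r2c2∈{2}] r2c2 is down to just 2, so r2c2=2.
Step 4. [r4c3∈{3}] r4c3's peers cover all but 3. So r4c3=3.
Step 5. [r2c3∈{1}] r2c3's peers cover all but 1. So r2c3=1.
Step 6. [r2c4∈{3}] r2c4 is down to just 3. So r2c4=3.
Step 7. [r3c2∈{4}] nothing but 4 survives at r3c2 ⇒ r3c2=4.
Step 8. [r4c1∈{2}] only 2 remains possible at r4c1 ⇒ r4c1=2.
Step 9. [r1c3∈{4}] r1c3's peers cover all but 4. So r1c3=4.
Step 10. [r4c2∈{1}] r4c2 has the single candidate 1. So r4c2=1.

Answer: 1 3 4 2 / 4 2 1 3 / 3 4 2 1 / 2 1 3 4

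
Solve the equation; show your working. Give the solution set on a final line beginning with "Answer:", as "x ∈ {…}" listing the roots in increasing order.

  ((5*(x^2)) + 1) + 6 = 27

Step 1. [((5*(x^2)) + 1) + 6 = 27] 6 comes off first (subtract 6), so sub: (5*(x^2)) + 1 = 21.
Step 2. [(5*(x^2)) + 1 = 21] subtract 1: x sits inside (… + 1). So sub: 5*(x^2) = 20.
Step 3. [5*(x^2) = 20] 5·(inner) — divide through by 5. So div: x^2 = 4.
Step 4. [x^2 = 4] √ both sides: 4 ≥ 0 gives two branches, so sqrt: x = 2 or -2.

Answer: x ∈ {-2, 2}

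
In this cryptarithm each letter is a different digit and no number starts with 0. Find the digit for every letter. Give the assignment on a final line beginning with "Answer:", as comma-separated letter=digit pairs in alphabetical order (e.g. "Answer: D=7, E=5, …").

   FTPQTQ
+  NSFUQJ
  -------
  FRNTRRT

Step 1. [col 1: Q + J ≡ T (mod 10)] no forcing yet in column 1 (carry-in 0); T=7 is free and consistent — try it. So T=7.
Step 2. [F] the sum has 7 digits but both addends have 6; that extra leading digit F is the final carry, namely 1 ⇒ F=1.
Step 3. [col 1: Q + J ≡ T (mod 10)] no forcing yet in column 1 (carry-in 0); Q=3 is free and consistent — try it, so Q=3.
Step 4. [col 1: Q + J ≡ T (mod 10)] from column 1 (Q=3, T=7, carry-in 0, digits 1,3,7 already taken and all letters distinct): J must equal 4. So J=4.
Step 5. [col 2: T + Q ≡ R (mod 10)] column 2: given T=7, Q=3, carry-in 0, and digits 1,3,4,7 already taken and all letters distinct, T+Q≡R (mod 10) forces R=0. So R=0.
Step 6. [col 3: Q + U ≡ R (mod 10)] in column 3 we have Q+U≡R with carry-in 1; given Q=3, R=0 and digits 0,1,3,4,7 already taken and all letters distinct, that pins U to 6 ⇒ U=6.
Step 7. [col 4: P + F ≡ T (mod 10)] column 4: given F=1, T=7, carry-in 1, and digits 0,1,3,4,6,7 already taken and all letters distinct, P+F≡T (mod 10) forces P=5. So P=5.
Step 8. [col 5: T + S ≡ N (mod 10)] column 5 reads T+S+carry(0)=N with T=7; with digits 0,1,3,4,5,6,7 already taken and all letters distinct, the only value for N is 9, so N=9.
Step 9. [col 5: T + S ≡ N (mod 10)] column 5 reads T+S+carry(0)=N with T=7, N=9; with digits 0,1,3,4,5,6,7,9 already taken and all letters distinct, the only value for S is 2 ⇒ S=2.

Answer: F=1, J=4, N=9, P=5, Q=3, R=0, S=2, T=7, U=6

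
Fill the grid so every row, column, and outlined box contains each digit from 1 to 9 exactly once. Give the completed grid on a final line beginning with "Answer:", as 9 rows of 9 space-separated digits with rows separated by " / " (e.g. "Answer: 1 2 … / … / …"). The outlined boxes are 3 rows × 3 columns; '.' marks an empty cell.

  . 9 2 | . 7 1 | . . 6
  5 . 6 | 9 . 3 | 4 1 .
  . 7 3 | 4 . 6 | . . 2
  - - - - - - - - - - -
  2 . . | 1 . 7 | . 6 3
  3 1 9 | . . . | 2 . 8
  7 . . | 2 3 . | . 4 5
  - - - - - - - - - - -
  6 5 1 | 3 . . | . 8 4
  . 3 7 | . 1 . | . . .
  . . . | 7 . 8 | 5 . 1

Step 1. [r4c5∈{4,5,8,9}] across box 5, 8 lands solely at r4c5. So r4c5=8.
Step 2. [r8c9∈{9}] r8c9 has the single candidate 9. So r8c9=9.
Step 3. [r9c5∈{2,4,6,9}] row 9 places 6 nowhere but r9c5 ⇒ r9c5=6.
Step 4. [r9c3∈{4}] r9c3 is down to just 4. So r9c3=4.
Step 5. [r8c6∈{2,4,5}] row 8 places 4 nowhere but r8c6, so r8c6=4.
Step 6. [r2c2∈{8}] r2c2's peers cover all but 8 ⇒ r2c2=8.
Step 7. [r3c5∈{5}] nothing but 5 survives at r3c5. So r3c5=5.
Step 8. [r7c5∈{2,9}] in col 5, 9 fits only at r7c5. So r7c5=9.
Step 9. [r9c8∈{2,3}] in row 9, 3 fits only at r9c8. So r9c8=3.
Step 10. [r4c7∈{9}] r4c7 has the single candidate 9 ⇒ r4c7=9.
Step 11. [r5c4∈{5,6}] r5c4 is the only open cell in row 5 admitting 6, so r5c4=6.
Step 12. [r1c4∈{8}] only 8 remains possible at r1c4, so r1c4=8.
Step 13. [r4c2∈{4}] r4c2's peers cover all but 4. So r4c2=4.
Step 14. [r8c8∈{2}] r8c8 is down to just 2, so r8c8=2.
Step 15. [r8c7∈{6}] only 6 remains possible at r8c7, so r8c7=6.
Step 16. [r6c6∈{9}] r6c6 has the single candidate 9, so r6c6=9.
Step 17. [r3c1∈{1}] nothing but 1 survives at r3c1, so r3c1=1.
Step 18. [r1c7∈{3}] only 3 remains possible at r1c7. So r1c7=3.
Step 19. [r5c8∈{7}] r5c8 is down to just 7 ⇒ r5c8=7.
Step 20. [r6c7∈{1}] r6c7's peers cover all but 1 ⇒ r6c7=1.
Step 21. [r3c7∈{8}] r3c7's peers cover all but 8 ⇒ r3c7=8.
Step 22. [r4c3∈{5}] r4c3's peers cover all but 5, so r4c3=5.
Step 23. [r5c5∈{4}] nothing but 4 survives at r5c5, so r5c5=4.
Step 24. [r5c6∈{5}] only 5 remains possible at r5c6, so r5c6=5.
Step 25. [r6c3∈{8}] r6c3 has the single candidate 8, so r6c3=8.
Step 26. [r7c7∈{7}] r7c7 has the single candidate 7 ⇒ r7c7=7.
Step 27. [r9c2∈{2}] only 2 remains possible at r9c2. So r9c2=2.
Step 28. [r8c1∈{8}] nothing but 8 survives at r8c1. So r8c1=8.
Step 29. [r3c8∈{9}] r3c8 has the single candidate 9, so r3c8=9.
Step 30. [r1c1∈{4}] only 4 remains possible at r1c1. So r1c1=4.
Step 31. [r8c4∈{5}] nothing but 5 survives at r8c4 ⇒ r8c4=5.
Step 32. [r9c1∈{9}] nothing but 9 survives at r9c1 ⇒ r9c1=9.
Step 33. [r7c6∈{2}] r7c6 is down to just 2 ⇒ r7c6=2.
Step 34. [r1c8∈{5}] r1c8 has the single candidate 5 ⇒ r1c8=5.
Step 35. [r2c5∈{2}] nothing but 2 survives at r2c5 ⇒ r2c5=2.
Step 36. [r2c9∈{7}] r2c9 is down to just 7, so r2c9=7.
Step 37. [r6c2∈{6}] r6c2 has the single candidate 6 ⇒ r6c2=6.

Answer: 4 9 2 8 7 1 3 5 6 / 5 8 6 9 2 3 4 1 7 / 1 7 3 4 5 6 8 9 2 / 2 4 5 1 8 7 9 6 3 / 3 1 9 6 4 5 2 7 8 / 7 6 8 2 3 9 1 4 5 / 6 5 1 3 9 2 7 8 4 / 8 3 7 5 1 4 6 2 9 / 9 2 4 7 6 8 5 3 1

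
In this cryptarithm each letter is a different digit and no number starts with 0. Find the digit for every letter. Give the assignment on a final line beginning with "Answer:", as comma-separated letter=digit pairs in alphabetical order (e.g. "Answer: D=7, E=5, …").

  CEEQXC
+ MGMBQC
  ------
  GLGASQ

Step 1. [col 1: C + C ≡ Q (mod 10)] column 1 (C + C ≡ Q (mod 10), carry-in 0) doesn't pin C yet; pick C=4 and continue ⇒ C=4.
Step 2. [col 1: C + C ≡ Q (mod 10)] column 1 reads C+C+carry(0)=Q with C=4; with digits 4 already taken and all letters distinct, the only value for Q is 8. So Q=8.
Step 3. [col 2: X + Q ≡ S (mod 10)] several values work for S in column 2 (X + Q ≡ S (mod 10), carry-in 0); try S=5, so S=5.
Step 4. [col 2: X + Q ≡ S (mod 10)] in column 2 we have X+Q≡S with carry-in 0; given Q=8, S=5 and digits 4,5,8 already taken and all letters distinct, that pins X to 7 ⇒ X=7.
Step 5. [col 3: Q + B ≡ A (mod 10)] column 3 (Q + B ≡ A (mod 10), carry-in 1) doesn't pin A yet; pick A=0 and continue ⇒ A=0.
Step 6. [col 3: Q + B ≡ A (mod 10)] from column 3 (Q=8, A=0, carry-in 1, digits 0,4,5,7,8 already taken and all letters distinct): B must equal 1 ⇒ B=1.
Step 7. [col 4: E + M ≡ G (mod 10)] E=3 is one option consistent with column 4 (E + M ≡ G (mod 10), carry-in 1) — take it. So E=3.
Step 8. [col 4: E + M ≡ G (mod 10)] from column 4 (E=3, carry-in 1, digits 0,1,3,4,5,7,8 already taken and all letters distinct): M must equal 2, so M=2.
Step 9. [col 4: E + M ≡ G (mod 10)] column 4: given E=3, M=2, carry-in 1, and digits 0,1,2,3,4,5,7,8 already taken and all letters distinct, E+M≡G (mod 10) forces G=6. So G=6.
Step 10. [col 5: E + G ≡ L (mod 10)] from column 5 (E=3, G=6, carry-in 0, digits 0,1,2,3,4,5,6,7,8 already taken and all letters distinct): L must equal 9, so L=9.

Answer: A=0, B=1, C=4, E=3, G=6, L=9, M=2, Q=8, S=5, X=7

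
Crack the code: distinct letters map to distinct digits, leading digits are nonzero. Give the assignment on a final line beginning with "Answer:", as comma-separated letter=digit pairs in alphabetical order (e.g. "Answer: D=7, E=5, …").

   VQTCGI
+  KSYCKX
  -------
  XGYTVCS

Step 1. [col 1: I + X ≡ S (mod 10)] column 1 (I + X ≡ S (mod 10), carry-in 0) doesn't pin I yet; pick I=6 and continue. So I=6.
Step 2. [col 1: I + X ≡ S (mod 10)] X=1 is one option consistent with column 1 (I + X ≡ S (mod 10), carry-in 0) — take it ⇒ X=1.
Step 3. [col 1: I + X ≡ S (mod 10)] column 1: given I=6, X=1, carry-in 0, and digits 1,6 already taken and all letters distinct, I+X≡S (mod 10) forces S=7, so S=7.
Step 4. [col 2: G + K ≡ C (mod 10)] column 2 (G + K ≡ C (mod 10), carry-in 0) doesn't pin K yet; pick K=8 and continue, so K=8.
Step 5. [col 2: G + K ≡ C (mod 10)] no forcing yet in column 2 (carry-in 0); C=2 is free and consistent — try it, so C=2.
Step 6. [col 2: G + K ≡ C (mod 10)] from column 2 (K=8, C=2, carry-in 0, digits 1,2,6,7,8 already taken and all letters distinct): G must equal 4, so G=4.
Step 7. [col 3: C + C ≡ V (mod 10)] in column 3 we have C+C≡V with carry-in 1; given C=2 and digits 1,2,4,6,7,8 already taken and all letters distinct, that pins V to 5 ⇒ V=5.
Step 8. [col 4: T + Y ≡ T (mod 10)] from column 4 (nothing yet, carry-in 0, digits 1,2,4,5,6,7,8 already taken and all letters distinct): Y must equal 0. So Y=0.
Step 9. [col 4: T + Y ≡ T (mod 10)] column 4 (T + Y ≡ T (mod 10), carry-in 0) doesn't pin T yet; pick T=9 and continue, so T=9.
Step 10. [col 5: Q + S ≡ Y (mod 10)] from column 5 (S=7, Y=0, carry-in 0, digits 0,1,2,4,5,6,7,8,9 already taken and all letters distinct): Q must equal 3. So Q=3.

Answer: C=2, G=4, I=6, K=8, Q=3, S=7, T=9, V=5, X=1, Y=0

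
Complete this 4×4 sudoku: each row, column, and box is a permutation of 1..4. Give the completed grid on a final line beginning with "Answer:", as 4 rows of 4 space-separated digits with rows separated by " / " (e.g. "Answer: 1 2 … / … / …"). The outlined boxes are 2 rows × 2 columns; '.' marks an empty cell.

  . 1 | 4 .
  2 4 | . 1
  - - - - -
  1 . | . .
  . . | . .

Step 1. [r2c3∈{3}] r2c3 is down to just 3, so r2c3=3.
Step 2. [r3c3∈{2}] only 2 remains possible at r3c3. So r3c3=2.
Step 3. [r3c2∈{3}] only 3 remains possible at r3c2, so r3c2=3.
Step 4. [r4c4∈{3,4}] across row 4, 3 lands solely at r4c4 ⇒ r4c4=3.
Step 5. [r4c1∈{4}] nothing but 4 survives at r4c1, so r4c1=4.
Step 6. [r4c2∈{2}] only 2 remains possible at r4c2. So r4c2=2.
Step 7. [r1c1∈{3}] only 3 remains possible at r1c1. So r1c1=3.
Step 8. [r1c4∈{2}] r1c4 is down to just 2. So r1c4=2.
Step 9. [r3c4∈{4}] nothing but 4 survives at r3c4. So r3c4=4.
Step 10. [r4c3∈{1}] r4c3 has the single candidate 1, so r4c3=1.

Answer: 3 1 4 2 / 2 4 3 1 / 1 3 2 4 / 4 2 1 3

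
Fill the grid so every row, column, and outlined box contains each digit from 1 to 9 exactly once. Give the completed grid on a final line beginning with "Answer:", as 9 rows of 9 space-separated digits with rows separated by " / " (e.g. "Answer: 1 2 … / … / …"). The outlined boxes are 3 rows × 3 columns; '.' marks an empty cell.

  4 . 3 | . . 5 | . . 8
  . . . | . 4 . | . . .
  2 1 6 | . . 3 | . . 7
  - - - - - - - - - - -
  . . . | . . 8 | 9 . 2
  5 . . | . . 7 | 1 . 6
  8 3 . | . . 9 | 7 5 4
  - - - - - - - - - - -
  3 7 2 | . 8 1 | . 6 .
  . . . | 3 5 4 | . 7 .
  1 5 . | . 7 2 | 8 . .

Step 1. [r1c2∈{9}] r1c2's peers cover all but 9. So r1c2=9.
Step 2. [r9c4∈{6,9}] row 9 places 6 nowhere but r9c4. So r9c4=6.
Step 3. [r2c7∈{2,3,5,6}] r2c7 is the only open cell in col 7 admitting 3 ⇒ r2c7=3.
Step 4. [r6c5∈{1,2,6}] across row 6, 6 lands solely at r6c5 ⇒ r6c5=6.
Step 5. [r6c4∈{1,2}] 2 has one home in row 6: r6c4, so r6c4=2.
Step 6. [r8c1∈{6,9}] col 1 places 9 nowhere but r8c1 ⇒ r8c1=9.
Step 7. [r2c8∈{1,2,9}] across row 2, 2 lands solely at r2c8, so r2c8=2.
Step 8. [r9c3∈{4}] r9c3 is down to just 4. So r9c3=4.
Step 9. [r1c8∈{1}] r1c8's peers cover all but 1 ⇒ r1c8=1.
Step 10. [r2c4∈{1,7,8,9}] row 2 places 1 nowhere but r2c4 ⇒ r2c4=1.
Step 11. [r2c9∈{5,9}] in row 2, 9 fits only at r2c9 ⇒ r2c9=9.
Step 12. [r4c8∈{3}] r4c8's peers cover all but 3 ⇒ r4c8=3.
Step 13. [r2c2∈{8}] nothing but 8 survives at r2c2, so r2c2=8.
Step 14. [r5c4∈{4}] only 4 remains possible at r5c4 ⇒ r5c4=4.
Step 15. [r7c7∈{4,5}] across row 7, 4 lands solely at r7c7, so r7c7=4.
Step 16. [r2c1∈{7}] only 7 remains possible at r2c1. So r2c1=7.
Step 17. [r4c1∈{6}] r4c1's peers cover all but 6 ⇒ r4c1=6.
Step 18. [r4c5∈{1}] r4c5 has the single candidate 1, so r4c5=1.
Step 19. [r3c4∈{8,9}] 8 has one home in row 3: r3c4, so r3c4=8.
Step 20. [r4c2∈{4}] r4c2's peers cover all but 4. So r4c2=4.
Step 21. [r3c5∈{9}] nothing but 9 survives at r3c5. So r3c5=9.
Step 22. [r8c3∈{8}] r8c3's peers cover all but 8. So r8c3=8.
Step 23. [r3c8∈{4}] only 4 remains possible at r3c8, so r3c8=4.
Step 24. [r2c6∈{6}] r2c6 has the single candidate 6 ⇒ r2c6=6.
Step 25. [r7c4∈{9}] r7c4's peers cover all but 9. So r7c4=9.
Step 26. [r8c9∈{1}] r8c9's peers cover all but 1, so r8c9=1.
Step 27. [r6c3∈{1}] r6c3 has the single candidate 1, so r6c3=1.
Step 28. [r5c8∈{8}] only 8 remains possible at r5c8, so r5c8=8.
Step 29. [r4c4∈{5}] r4c4's peers cover all but 5, so r4c4=5.
Step 30. [r2c3∈{5}] r2c3's peers cover all but 5. So r2c3=5.
Step 31. [r1c5∈{2}] r1c5 is down to just 2, so r1c5=2.
Step 32. [r4c3∈{7}] r4c3 is down to just 7 ⇒ r4c3=7.
Step 33. [r5c5∈{3}] r5c5 is down to just 3 ⇒ r5c5=3.
Step 34. [r5c2∈{2}] nothing but 2 survives at r5c2. So r5c2=2.
Step 35. [r8c7∈{2}] r8c7 has the single candidate 2 ⇒ r8c7=2.
Step 36. [r9c9∈{3}] r9c9 has the single candidate 3 ⇒ r9c9=3.
Step 37. [r8c2∈{6}] nothing but 6 survives at r8c2, so r8c2=6.
Step 38. [r1c7∈{6}] r1c7's peers cover all but 6, so r1c7=6.
Step 39. [r3c7∈{5}] nothing but 5 survives at r3c7 ⇒ r3c7=5.
Step 40. [r7c9∈{5}] r7c9 is down to just 5. So r7c9=5.
Step 41. [r9c8∈{9}] only 9 remains possible at r9c8, so r9c8=9.
Step 42. [r5c3∈{9}] r5c3 is down to just 9, so r5c3=9.
Step 43. [r1c4∈{7}] nothing but 7 survives at r1c4, so r1c4=7.

Answer: 4 9 3 7 2 5 6 1 8 / 7 8 5 1 4 6 3 2 9 / 2 1 6 8 9 3 5 4 7 / 6 4 7 5 1 8 9 3 2 / 5 2 9 4 3 7 1 8 6 / 8 3 1 2 6 9 7 5 4 / 3 7 2 9 8 1 4 6 5 / 9 6 8 3 5 4 2 7 1 / 1 5 4 6 7 2 8 9 3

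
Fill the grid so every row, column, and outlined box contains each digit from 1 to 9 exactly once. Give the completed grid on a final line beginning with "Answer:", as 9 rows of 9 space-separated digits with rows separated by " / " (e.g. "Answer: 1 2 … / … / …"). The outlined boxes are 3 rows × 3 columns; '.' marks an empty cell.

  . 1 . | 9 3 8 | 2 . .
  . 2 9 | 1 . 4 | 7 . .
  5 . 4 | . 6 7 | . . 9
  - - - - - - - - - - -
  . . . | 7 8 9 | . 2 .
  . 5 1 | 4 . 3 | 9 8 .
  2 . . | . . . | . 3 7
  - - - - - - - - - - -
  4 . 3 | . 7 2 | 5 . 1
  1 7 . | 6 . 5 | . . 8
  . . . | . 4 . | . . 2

Step 1. [r4c3∈{6}] only 6 remains possible at r4c3, so r4c3=6.
Step 2. [r9c1∈{6,8,9}] across col 1, 9 lands solely at r9c1 ⇒ r9c1=9.
Step 3. [r2c9∈{3,5,6}] 3 has one home in col 9: r2c9. So r2c9=3.
Step 4. [r4c7∈{1,4}] 1 has one home in row 4: r4c7, so r4c7=1.
Step 5. [r6c2∈{4,8,9}] in row 6, 9 fits only at r6c2 ⇒ r6c2=9.
Step 6. [r6c7∈{4,6}] r6c7 is the only open cell in row 6 admitting 4 ⇒ r6c7=4.
Step 7. [r9c7∈{3,6}] r9c7 is the only open cell in col 7 admitting 6 ⇒ r9c7=6.
Step 8. [r9c2∈{8}] r9c2's peers cover all but 8, so r9c2=8.
Step 9. [r1c9∈{4,5,6}] col 9 places 4 nowhere but r1c9, so r1c9=4.
Step 10. [r1c8∈{5,6}] r1c8 is the only open cell in row 1 admitting 5. So r1c8=5.
Step 11. [r1c1∈{6,7}] row 1 places 6 nowhere but r1c1, so r1c1=6.
Step 12. [r6c5∈{1,5}] across col 5, 1 lands solely at r6c5. So r6c5=1.
Step 13. [r4c1∈{3}] nothing but 3 survives at r4c1 ⇒ r4c1=3.
Step 14. [r8c5∈{9}] r8c5's peers cover all but 9, so r8c5=9.
Step 15. [r8c8∈{4}] only 4 remains possible at r8c8, so r8c8=4.
Step 16. [r9c4∈{3}] r9c4's peers cover all but 3 ⇒ r9c4=3.
Step 17. [r5c9∈{6}] only 6 remains possible at r5c9. So r5c9=6.
Step 18. [r2c5∈{5}] only 5 remains possible at r2c5. So r2c5=5.
Step 19. [r7c2∈{6}] r7c2 has the single candidate 6 ⇒ r7c2=6.
Step 20. [r6c4∈{5}] only 5 remains possible at r6c4, so r6c4=5.
Step 21. [r1c3∈{7}] r1c3 has the single candidate 7, so r1c3=7.
Step 22. [r8c3∈{2}] r8c3's peers cover all but 2. So r8c3=2.
Step 23. [r9c3∈{5}] r9c3 has the single candidate 5 ⇒ r9c3=5.
Step 24. [r6c6∈{6}] r6c6 has the single candidate 6. So r6c6=6.
Step 25. [r3c8∈{1}] r3c8's peers cover all but 1. So r3c8=1.
Step 26. [r9c6∈{1}] r9c6's peers cover all but 1 ⇒ r9c6=1.
Step 27. [r3c2∈{3}] nothing but 3 survives at r3c2, so r3c2=3.
Step 28. [r8c7∈{3}] r8c7 is down to just 3, so r8c7=3.
Step 29. [r6c3∈{8}] r6c3's peers cover all but 8 ⇒ r6c3=8.
Step 30. [r5c5∈{2}] r5c5 has the single candidate 2, so r5c5=2.
Step 31. [r3c4∈{2}] r3c4 has the single candidate 2 ⇒ r3c4=2.
Step 32. [r4c2∈{4}] r4c2 is down to just 4 ⇒ r4c2=4.
Step 33. [r2c8∈{6}] r2c8 has the single candidate 6, so r2c8=6.
Step 34. [r5c1∈{7}] only 7 remains possible at r5c1, so r5c1=7.
Step 35. [r3c7∈{8}] r3c7's peers cover all but 8 ⇒ r3c7=8.
Step 36. [r9c8∈{7}] nothing but 7 survives at r9c8, so r9c8=7.
Step 37. [r2c1∈{8}] r2c1's peers cover all but 8. So r2c1=8.
Step 38. [r7c8∈{9}] r7c8's peers cover all but 9. So r7c8=9.
Step 39. [r4c9∈{5}] only 5 remains possible at r4c9. So r4c9=5.
Step 40. [r7c4∈{8}] only 8 remains possible at r7c4 ⇒ r7c4=8.

Answer: 6 1 7 9 3 8 2 5 4 / 8 2 9 1 5 4 7 6 3 / 5 3 4 2 6 7 8 1 9 / 3 4 6 7 8 9 1 2 5 / 7 5 1 4 2 3 9 8 6 / 2 9 8 5 1 6 4 3 7 / 4 6 3 8 7 2 5 9 1 / 1 7 2 6 9 5 3 4 8 / 9 8 5 3 4 1 6 7 2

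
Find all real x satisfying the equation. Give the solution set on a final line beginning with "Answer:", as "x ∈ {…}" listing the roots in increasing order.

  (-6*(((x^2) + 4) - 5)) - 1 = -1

Step 1. [(-6*(((x^2) + 4) - 5)) - 1 = -1] -1 is outermost — add 1 both sides, so sub: -6*(((x^2) + 4) - 5) = 0.
Step 2. [-6*(((x^2) + 4) - 5) = 0] -6·(inner) — divide through by -6 ⇒ div: ((x^2) + 4) - 5 = 0.
Step 3. [((x^2) + 4) - 5 = 0] the outer -5 inverts by adding 5. So sub: (x^2) + 4 = 5.
Step 4. [(x^2) + 4 = 5] the outer +4 inverts by subtracting 4, so sub: x^2 = 1.
Step 5. [x^2 = 1] √ both sides: 1 ≥ 0 gives two branches ⇒ sqrt: x = 1 or -1.

Answer: x ∈ {-1, 1}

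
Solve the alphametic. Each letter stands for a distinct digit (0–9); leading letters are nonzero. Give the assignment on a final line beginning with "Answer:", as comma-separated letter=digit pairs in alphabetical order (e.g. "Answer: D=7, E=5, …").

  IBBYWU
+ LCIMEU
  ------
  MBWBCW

Step 1. [col 1: U + U ≡ W (mod 10)] no forcing yet in column 1 (carry-in 0); W=0 is free and consistent — try it, so W=0.
Step 2. [col 1: U + U ≡ W (mod 10)] from column 1 (W=0, carry-in 0, digits 0 already taken and all letters distinct): U must equal 5 ⇒ U=5.
Step 3. [col 2: W + E ≡ C (mod 10)] E=8 is one option consistent with column 2 (W + E ≡ C (mod 10), carry-in 1) — take it ⇒ E=8.
Step 4. [col 2: W + E ≡ C (mod 10)] in column 2 we have W+E≡C with carry-in 1; given W=0, E=8 and digits 0,5,8 already taken and all letters distinct, that pins C to 9, so C=9.
Step 5. [col 3: Y + M ≡ B (mod 10)] B=7 is one option consistent with column 3 (Y + M ≡ B (mod 10), carry-in 0) — take it, so B=7.
Step 6. [col 3: Y + M ≡ B (mod 10)] no forcing yet in column 3 (carry-in 0); Y=1 is free and consistent — try it. So Y=1.
Step 7. [col 3: Y + M ≡ B (mod 10)] from column 3 (Y=1, B=7, carry-in 0, digits 0,1,5,7,8,9 already taken and all letters distinct): M must equal 6. So M=6.
Step 8. [col 4: B + I ≡ W (mod 10)] column 4 reads B+I+carry(0)=W with B=7, W=0; with digits 0,1,5,6,7,8,9 already taken and all letters distinct, the only value for I is 3. So I=3.
Step 9. [col 6: I + L ≡ M (mod 10)] from column 6 (I=3, M=6, carry-in 1, digits 0,1,3,5,6,7,8,9 already taken and all letters distinct): L must equal 2, so L=2.

Answer: B=7, C=9, E=8, I=3, L=2, M=6, U=5, W=0, Y=1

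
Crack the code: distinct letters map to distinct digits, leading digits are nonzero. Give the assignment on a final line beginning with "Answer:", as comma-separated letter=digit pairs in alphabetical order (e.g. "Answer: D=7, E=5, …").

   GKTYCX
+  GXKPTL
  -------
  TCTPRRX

Step 1. [T] the sum has 7 digits but both addends have 6; that extra leading digit T is the final carry, namely 1, so T=1.
Step 2. [col 1: X + L ≡ X (mod 10)] column 1 reads X+L+carry(0)=X with nothing yet; with digits 1 already taken and all letters distinct, the only value for L is 0. So L=0.
Step 3. [col 1: X + L ≡ X (mod 10)] column 1 (X + L ≡ X (mod 10), carry-in 0) doesn't pin X yet; pick X=8 and continue. So X=8.
Step 4. [col 2: C + T ≡ R (mod 10)] several values work for C in column 2 (C + T ≡ R (mod 10), carry-in 0); try C=5. So C=5.
Step 5. [col 2: C + T ≡ R (mod 10)] column 2 reads C+T+carry(0)=R with C=5, T=1; with digits 0,1,5,8 already taken and all letters distinct, the only value for R is 6, so R=6.
Step 6. [col 3: Y + P ≡ R (mod 10)] column 3 (Y + P ≡ R (mod 10), carry-in 0) doesn't pin P yet; pick P=4 and continue ⇒ P=4.
Step 7. [col 3: Y + P ≡ R (mod 10)] column 3: given P=4, R=6, carry-in 0, and digits 0,1,4,5,6,8 already taken and all letters distinct, Y+P≡R (mod 10) forces Y=2 ⇒ Y=2.
Step 8. [col 4: T + K ≡ P (mod 10)] column 4: given T=1, P=4, carry-in 0, and digits 0,1,2,4,5,6,8 already taken and all letters distinct, T+K≡P (mod 10) forces K=3 ⇒ K=3.
Step 9. [col 6: G + G ≡ C (mod 10)] from column 6 (C=5, carry-in 1, digits 0,1,2,3,4,5,6,8 already taken and all letters distinct): G must equal 7, so G=7.

Answer: C=5, G=7, K=3, L=0, P=4, R=6, T=1, X=8, Y=2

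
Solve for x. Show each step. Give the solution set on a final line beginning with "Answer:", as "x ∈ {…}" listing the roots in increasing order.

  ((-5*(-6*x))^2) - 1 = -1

Step 1. [((-5*(-6*x))^2) - 1 = -1] peel the -1: add 1 from each side, so sub: (-5*(-6*x))^2 = 0.
Step 2. [(-5*(-6*x))^2 = 0] 0 ≥ 0, LHS is (·)² — take ±√, so sqrt: -5*(-6*x) = 0.
Step 3. [-5*(-6*x) = 0] -5·(inner) — divide through by -5. So div: -6*x = 0.
Step 4. [-6*x = 0] divide by the outer -6 ⇒ div: x = 0.

Answer: x ∈ {0}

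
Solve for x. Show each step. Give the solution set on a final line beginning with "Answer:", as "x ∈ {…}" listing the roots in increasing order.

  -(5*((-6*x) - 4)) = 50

Step 1. [-(5*((-6*x) - 4)) = 50] leading − — multiply by −1. So neg: 5*((-6*x) - 4) = -50.
Step 2. [5*((-6*x) - 4) = -50] divide by the outer 5, so div: (-6*x) - 4 = -10.
Step 3. [(-6*x) - 4 = -10] peel the -4: add 4 from each side, so sub: -6*x = -6.
Step 4. [-6*x = -6] leading coefficient -6: divide by -6, so div: x = 1.

Answer: x ∈ {1}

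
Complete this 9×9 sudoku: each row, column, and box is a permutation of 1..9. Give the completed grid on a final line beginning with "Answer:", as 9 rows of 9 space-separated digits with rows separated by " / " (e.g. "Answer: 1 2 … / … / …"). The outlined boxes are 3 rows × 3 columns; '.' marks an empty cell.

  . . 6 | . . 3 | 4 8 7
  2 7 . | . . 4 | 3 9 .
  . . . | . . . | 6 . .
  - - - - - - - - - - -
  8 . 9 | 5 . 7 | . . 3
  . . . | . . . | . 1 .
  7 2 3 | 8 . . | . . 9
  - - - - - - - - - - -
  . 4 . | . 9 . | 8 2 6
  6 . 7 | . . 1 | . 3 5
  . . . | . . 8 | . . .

Step 1. [r6c5∈{1,4,6}] across row 6, 1 lands solely at r6c5 ⇒ r6c5=1.
Step 2. [r3c8∈{5}] nothing but 5 survives at r3c8. So r3c8=5.
Step 3. [r9c7∈{1,7,9}] 1 has one home in col 7: r9c7. So r9c7=1.
Step 4. [r6c6∈{6}] r6c6's peers cover all but 6, so r6c6=6.
Step 5. [r3c9∈{1,2}] across box 3, 2 lands solely at r3c9, so r3c9=2.
Step 6. [r3c6∈{9}] r3c6 is down to just 9. So r3c6=9.
Step 7. [r7c4∈{3,7}] row 7 places 7 nowhere but r7c4, so r7c4=7.
Step 8. [r3c4∈{1}] nothing but 1 survives at r3c4 ⇒ r3c4=1.
Step 9. [r7c1∈{1,3,5}] in row 7, 3 fits only at r7c1. So r7c1=3.
Step 10. [r9c9∈{4}] r9c9 has the single candidate 4. So r9c9=4.
Step 11. [r5c6∈{2}] only 2 remains possible at r5c6 ⇒ r5c6=2.
Step 12. [r4c5∈{4}] r4c5 has the single candidate 4, so r4c5=4.
Step 13. [r8c5∈{2}] r8c5 is down to just 2. So r8c5=2.
Step 14. [r1c5∈{5}] nothing but 5 survives at r1c5 ⇒ r1c5=5.
Step 15. [r2c3∈{1,5,8}] 5 has one home in row 2: r2c3 ⇒ r2c3=5.
Step 16. [r3c3∈{4,8}] in col 3, 8 fits only at r3c3, so r3c3=8.
Step 17. [r5c2∈{5,6}] r5c2 is the only open cell in row 5 admitting 6, so r5c2=6.
Step 18. [r5c1∈{4,5}] 5 has one home in box 4: r5c1, so r5c1=5.
Step 19. [r9c1∈{9}] nothing but 9 survives at r9c1 ⇒ r9c1=9.
Step 20. [r5c5∈{3}] r5c5 is down to just 3 ⇒ r5c5=3.
Step 21. [r9c5∈{6}] nothing but 6 survives at r9c5, so r9c5=6.
Step 22. [r1c1∈{1}] nothing but 1 survives at r1c1 ⇒ r1c1=1.
Step 23. [r1c4∈{2}] r1c4's peers cover all but 2, so r1c4=2.
Step 24. [r5c7∈{7}] r5c7's peers cover all but 7. So r5c7=7.
Step 25. [r6c8∈{4}] nothing but 4 survives at r6c8. So r6c8=4.
Step 26. [r9c2∈{5}] r9c2's peers cover all but 5, so r9c2=5.
Step 27. [r4c2∈{1}] r4c2 has the single candidate 1, so r4c2=1.
Step 28. [r7c3∈{1}] nothing but 1 survives at r7c3. So r7c3=1.
Step 29. [r4c7∈{2}] only 2 remains possible at r4c7. So r4c7=2.
Step 30. [r2c4∈{6}] nothing but 6 survives at r2c4 ⇒ r2c4=6.
Step 31. [r6c7∈{5}] r6c7 is down to just 5. So r6c7=5.
Step 32. [r3c5∈{7}] r3c5's peers cover all but 7. So r3c5=7.
Step 33. [r4c8∈{6}] r4c8 has the single candidate 6 ⇒ r4c8=6.
Step 34. [r7c6∈{5}] r7c6 has the single candidate 5 ⇒ r7c6=5.
Step 35. [r8c2∈{8}] r8c2 has the single candidate 8. So r8c2=8.
Step 36. [r8c7∈{9}] nothing but 9 survives at r8c7. So r8c7=9.
Step 37. [r5c4∈{9}] r5c4 has the single candidate 9. So r5c4=9.
Step 38. [r2c9∈{1}] nothing but 1 survives at r2c9, so r2c9=1.
Step 39. [r3c2∈{3}] only 3 remains possible at r3c2 ⇒ r3c2=3.
Step 40. [r1c2∈{9}] r1c2's peers cover all but 9 ⇒ r1c2=9.
Step 41. [r9c4∈{3}] nothing but 3 survives at r9c4. So r9c4=3.
Step 42. [r2c5∈{8}] nothing but 8 survives at r2c5. So r2c5=8.
Step 43. [r5c9∈{8}] r5c9 has the single candidate 8, so r5c9=8.
Step 44. [r3c1∈{4}] r3c1 is down to just 4, so r3c1=4.
Step 45. [r8c4∈{4}] r8c4 is down to just 4 ⇒ r8c4=4.
Step 46. [r9c3∈{2}] r9c3's peers cover all but 2 ⇒ r9c3=2.
Step 47. [r5c3∈{4}] r5c3 has the single candidate 4 ⇒ r5c3=4.
Step 48. [r9c8∈{7}] r9c8 has the single candidate 7. So r9c8=7.

Answer: 1 9 6 2 5 3 4 8 7 / 2 7 5 6 8 4 3 9 1 / 4 3 8 1 7 9 6 5 2 / 8 1 9 5 4 7 2 6 3 / 5 6 4 9 3 2 7 1 8 / 7 2 3 8 1 6 5 4 9 / 3 4 1 7 9 5 8 2 6 / 6 8 7 4 2 1 9 3 5 / 9 5 2 3 6 8 1 7 4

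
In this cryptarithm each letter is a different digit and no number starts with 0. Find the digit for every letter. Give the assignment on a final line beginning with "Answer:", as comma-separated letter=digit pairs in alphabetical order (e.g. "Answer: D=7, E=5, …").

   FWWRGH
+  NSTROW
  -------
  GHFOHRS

Step 1. [col 1: H + W ≡ S (mod 10)] several values work for S in column 1 (H + W ≡ S (mod 10), carry-in 0); try S=0 ⇒ S=0.
Step 2. [col 1: H + W ≡ S (mod 10)] no forcing yet in column 1 (carry-in 0); W=8 is free and consistent — try it, so W=8.
Step 3. [col 1: H + W ≡ S (mod 10)] from column 1 (W=8, S=0, carry-in 0, digits 0,8 already taken and all letters distinct): H must equal 2, so H=2.
Step 4. [col 2: G + O ≡ R (mod 10)] several values work for O in column 2 (G + O ≡ R (mod 10), carry-in 1); try O=4 ⇒ O=4.
Step 5. [col 2: G + O ≡ R (mod 10)] several values work for R in column 2 (G + O ≡ R (mod 10), carry-in 1); try R=6. So R=6.
Step 6. [col 2: G + O ≡ R (mod 10)] in column 2 we have G+O≡R with carry-in 1; given O=4, R=6 and digits 0,2,4,6,8 already taken and all letters distinct, that pins G to 1, so G=1.
Step 7. [col 4: W + T ≡ O (mod 10)] from column 4 (W=8, O=4, carry-in 1, digits 0,1,2,4,6,8 already taken and all letters distinct): T must equal 5, so T=5.
Step 8. [col 5: W + S ≡ F (mod 10)] in column 5 we have W+S≡F with carry-in 1; given W=8, S=0 and digits 0,1,2,4,5,6,8 already taken and all letters distinct, that pins F to 9. So F=9.
Step 9. [col 6: F + N ≡ H (mod 10)] column 6: given F=9, H=2, carry-in 0, and digits 0,1,2,4,5,6,8,9 already taken and all letters distinct, F+N≡H (mod 10) forces N=3 ⇒ N=3.

Answer: F=9, G=1, H=2, N=3, O=4, R=6, S=0, T=5, W=8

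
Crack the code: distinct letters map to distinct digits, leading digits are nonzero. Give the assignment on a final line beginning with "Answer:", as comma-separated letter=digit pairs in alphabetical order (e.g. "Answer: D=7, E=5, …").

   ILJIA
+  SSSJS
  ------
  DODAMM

Step 1. [col 1: A + S ≡ M (mod 10)] M=2 is one option consistent with column 1 (A + S ≡ M (mod 10), carry-in 0) — take it, so M=2.
Step 2. [col 1: A + S ≡ M (mod 10)] several values work for S in column 1 (A + S ≡ M (mod 10), carry-in 0); try S=3, so S=3.
Step 3. [col 1: A + S ≡ M (mod 10)] from column 1 (S=3, M=2, carry-in 0, digits 2,3 already taken and all letters distinct): A must equal 9 ⇒ A=9.
Step 4. [col 2: I + J ≡ M (mod 10)] I=6 is one option consistent with column 2 (I + J ≡ M (mod 10), carry-in 1) — take it ⇒ I=6.
Step 5. [col 2: I + J ≡ M (mod 10)] column 2: given I=6, M=2, carry-in 1, and digits 2,3,6,9 already taken and all letters distinct, I+J≡M (mod 10) forces J=5 ⇒ J=5.
Step 6. [col 4: L + S ≡ D (mod 10)] D=1 is one option consistent with column 4 (L + S ≡ D (mod 10), carry-in 0) — take it. So D=1.
Step 7. [col 4: L + S ≡ D (mod 10)] in column 4 we have L+S≡D with carry-in 0; given S=3, D=1 and digits 1,2,3,5,6,9 already taken and all letters distinct, that pins L to 8, so L=8.
Step 8. [col 5: I + S ≡ O (mod 10)] column 5 reads I+S+carry(1)=O with I=6, S=3; with digits 1,2,3,5,6,8,9 already taken and all letters distinct, the only value for O is 0 ⇒ O=0.

Answer: A=9, D=1, I=6, J=5, L=8, M=2, O=0, S=3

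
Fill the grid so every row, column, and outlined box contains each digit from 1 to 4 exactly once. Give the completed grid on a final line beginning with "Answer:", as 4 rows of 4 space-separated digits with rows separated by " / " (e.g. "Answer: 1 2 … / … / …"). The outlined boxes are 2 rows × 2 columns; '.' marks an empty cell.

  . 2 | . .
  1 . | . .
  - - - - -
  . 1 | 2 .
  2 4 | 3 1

Step 1. [r1c1∈{3,4}] across col 1, 4 lands solely at r1c1. So r1c1=4.
Step 2. [r2c4∈{2,3,4}] across row 2, 2 lands solely at r2c4, so r2c4=2.
Step 3. [r1c3∈{1}] r1c3 is down to just 1, so r1c3=1.
Step 4. [r3c1∈{3}] only 3 remains possible at r3c1, so r3c1=3.
Step 5. [r2c3∈{4}] nothing but 4 survives at r2c3, so r2c3=4.
Step 6. [r2c2∈{3}] r2c2's peers cover all but 3, so r2c2=3.
Step 7. [r1c4∈{3}] nothing but 3 survives at r1c4. So r1c4=3.
Step 8. [r3c4∈{4}] r3c4 is down to just 4. So r3c4=4.

Answer: 4 2 1 3 / 1 3 4 2 / 3 1 2 4 / 2 4 3 1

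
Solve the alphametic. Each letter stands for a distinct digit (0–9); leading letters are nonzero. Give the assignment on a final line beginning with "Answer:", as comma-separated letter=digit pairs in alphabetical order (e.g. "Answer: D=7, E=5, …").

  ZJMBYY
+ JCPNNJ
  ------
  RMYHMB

Step 1. [col 1: Y + J ≡ B (mod 10)] column 1 (Y + J ≡ B (mod 10), carry-in 0) doesn't pin Y yet; pick Y=4 and continue. So Y=4.
Step 2. [col 1: Y + J ≡ B (mod 10)] column 1 (Y + J ≡ B (mod 10), carry-in 0) doesn't pin B yet; pick B=9 and continue. So B=9.
Step 3. [col 1: Y + J ≡ B (mod 10)] from column 1 (Y=4, B=9, carry-in 0, digits 4,9 already taken and all letters distinct): J must equal 5 ⇒ J=5.
Step 4. [col 2: Y + N ≡ M (mod 10)] column 2 (Y + N ≡ M (mod 10), carry-in 0) doesn't pin M yet; pick M=6 and continue ⇒ M=6.
Step 5. [col 2: Y + N ≡ M (mod 10)] in column 2 we have Y+N≡M with carry-in 0; given Y=4, M=6 and digits 4,5,6,9 already taken and all letters distinct, that pins N to 2. So N=2.
Step 6. [col 3: B + N ≡ H (mod 10)] column 3 reads B+N+carry(0)=H with B=9, N=2; with digits 2,4,5,6,9 already taken and all letters distinct, the only value for H is 1 ⇒ H=1.
Step 7. [col 4: M + P ≡ Y (mod 10)] column 4: given M=6, Y=4, carry-in 1, and digits 1,2,4,5,6,9 already taken and all letters distinct, M+P≡Y (mod 10) forces P=7, so P=7.
Step 8. [col 5: J + C ≡ M (mod 10)] column 5: given J=5, M=6, carry-in 1, and digits 1,2,4,5,6,7,9 already taken and all letters distinct, J+C≡M (mod 10) forces C=0. So C=0.
Step 9. [col 6: Z + J ≡ R (mod 10)] no forcing yet in column 6 (carry-in 0); Z=3 is free and consistent — try it ⇒ Z=3.
Step 10. [col 6: Z + J ≡ R (mod 10)] from column 6 (Z=3, J=5, carry-in 0, digits 0,1,2,3,4,5,6,7,9 already taken and all letters distinct): R must equal 8, so R=8.

Answer: B=9, C=0, H=1, J=5, M=6, N=2, P=7, R=8, Y=4, Z=3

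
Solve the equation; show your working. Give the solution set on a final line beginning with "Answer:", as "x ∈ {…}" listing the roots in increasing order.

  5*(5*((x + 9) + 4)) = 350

Step 1. [5*(5*((x + 9) + 4)) = 350] leading coefficient 5: divide by 5. So div: 5*((x + 9) + 4) = 70.
Step 2. [5*((x + 9) + 4) = 70] 5 out front; divide by 5. So div: (x + 9) + 4 = 14.
Step 3. [(x + 9) + 4 = 14] 4 comes off first (subtract 4) ⇒ sub: x + 9 = 10.
Step 4. [x + 9 = 10] the outer +9 inverts by subtracting 9, so sub: x = 1.

Answer: x ∈ {1}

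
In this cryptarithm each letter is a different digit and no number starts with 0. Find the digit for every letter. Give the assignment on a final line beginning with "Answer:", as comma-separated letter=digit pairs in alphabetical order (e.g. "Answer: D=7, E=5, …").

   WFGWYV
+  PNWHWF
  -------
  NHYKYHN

Step 1. [col 1: V + F ≡ N (mod 10)] V=6 is one option consistent with column 1 (V + F ≡ N (mod 10), carry-in 0) — take it ⇒ V=6.
Step 2. [col 1: V + F ≡ N (mod 10)] column 1 (V + F ≡ N (mod 10), carry-in 0) doesn't pin F yet; pick F=5 and continue ⇒ F=5.
Step 3. [col 1: V + F ≡ N (mod 10)] column 1 reads V+F+carry(0)=N with V=6, F=5; with digits 5,6 already taken and all letters distinct, the only value for N is 1. So N=1.
Step 4. [col 2: Y + W ≡ H (mod 10)] several values work for W in column 2 (Y + W ≡ H (mod 10), carry-in 1); try W=4 ⇒ W=4.
Step 5. [col 2: Y + W ≡ H (mod 10)] column 2 (Y + W ≡ H (mod 10), carry-in 1) doesn't pin Y yet; pick Y=7 and continue. So Y=7.
Step 6. [col 2: Y + W ≡ H (mod 10)] column 2: given Y=7, W=4, carry-in 1, and digits 1,4,5,6,7 already taken and all letters distinct, Y+W≡H (mod 10) forces H=2, so H=2.
Step 7. [col 4: G + W ≡ K (mod 10)] column 4: given W=4, carry-in 0, and digits 1,2,4,5,6,7 already taken and all letters distinct, G+W≡K (mod 10) forces K=3. So K=3.
Step 8. [col 4: G + W ≡ K (mod 10)] column 4: given W=4, K=3, carry-in 0, and digits 1,2,3,4,5,6,7 already taken and all letters distinct, G+W≡K (mod 10) forces G=9. So G=9.
Step 9. [col 6: W + P ≡ H (mod 10)] column 6: given W=4, H=2, carry-in 0, and digits 1,2,3,4,5,6,7,9 already taken and all letters distinct, W+P≡H (mod 10) forces P=8. So P=8.

Answer: F=5, G=9, H=2, K=3, N=1, P=8, V=6, W=4, Y=7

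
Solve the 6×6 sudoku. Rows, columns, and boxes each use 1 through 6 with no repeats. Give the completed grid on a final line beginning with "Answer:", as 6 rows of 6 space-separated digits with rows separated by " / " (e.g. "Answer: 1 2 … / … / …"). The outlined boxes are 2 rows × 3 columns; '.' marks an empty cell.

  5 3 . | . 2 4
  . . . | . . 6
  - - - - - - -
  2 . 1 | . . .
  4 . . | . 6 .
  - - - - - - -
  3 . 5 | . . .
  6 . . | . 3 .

Step 1. [r1c4∈{1}] r1c4 has the single candidate 1, so r1c4=1.
Step 2. [r4c6∈{1,2,3,5}] 1 has one home in row 4: r4c6, so r4c6=1.
Step 3. [r6c2∈{1,2,4}] across row 6, 1 lands solely at r6c2 ⇒ r6c2=1.
Step 4. [r5c6∈{2}] r5c6 is down to just 2, so r5c6=2.
Step 5. [r5c2∈{4}] nothing but 4 survives at r5c2 ⇒ r5c2=4.
Step 6. [r2c4∈{3,5}] r2c4 is the only open cell in row 2 admitting 3, so r2c4=3.
Step 7. [r6c6∈{5}] only 5 remains possible at r6c6, so r6c6=5.
Step 8. [r4c2∈{5}] only 5 remains possible at r4c2. So r4c2=5.
Step 9. [r3c5∈{4,5}] col 5 places 4 nowhere but r3c5. So r3c5=4.
Step 10. [r2c3∈{2,4}] r2c3 is the only open cell in row 2 admitting 4. So r2c3=4.
Step 11. [r2c2∈{2}] r2c2 has the single candidate 2. So r2c2=2.
Step 12. [r3c6∈{3}] only 3 remains possible at r3c6. So r3c6=3.
Step 13. [r1c3∈{6}] only 6 remains possible at r1c3, so r1c3=6.
Step 14. [r4c4∈{2}] only 2 remains possible at r4c4 ⇒ r4c4=2.
Step 15. [r4c3∈{3}] nothing but 3 survives at r4c3. So r4c3=3.
Step 16. [r5c4∈{6}] only 6 remains possible at r5c4 ⇒ r5c4=6.
Step 17. [r5c5∈{1}] r5c5 is down to just 1 ⇒ r5c5=1.
Step 18. [r3c4∈{5}] r3c4 is down to just 5, so r3c4=5.
Step 19. [r6c4∈{4}] nothing but 4 survives at r6c4 ⇒ r6c4=4.
Step 20. [r2c5∈{5}] r2c5 is down to just 5. So r2c5=5.
Step 21. [r6c3∈{2}] r6c3 has the single candidate 2, so r6c3=2.
Step 22. [r3c2∈{6}] only 6 remains possible at r3c2, so r3c2=6.
Step 23. [r2c1∈{1}] only 1 remains possible at r2c1 ⇒ r2c1=1.

Answer: 5 3 6 1 2 4 / 1 2 4 3 5 6 / 2 6 1 5 4 3 / 4 5 3 2 6 1 / 3 4 5 6 1 2 / 6 1 2 4 3 5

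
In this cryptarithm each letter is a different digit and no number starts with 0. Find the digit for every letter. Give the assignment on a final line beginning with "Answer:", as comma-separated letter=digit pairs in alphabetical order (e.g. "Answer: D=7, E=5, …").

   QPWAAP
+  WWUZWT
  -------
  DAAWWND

Step 1. [col 1: P + T ≡ D (mod 10)] several values work for P in column 1 (P + T ≡ D (mod 10), carry-in 0); try P=7. So P=7.
Step 2. [col 1: P + T ≡ D (mod 10)] T=4 is one option consistent with column 1 (P + T ≡ D (mod 10), carry-in 0) — take it, so T=4.
Step 3. [col 1: P + T ≡ D (mod 10)] in column 1 we have P+T≡D with carry-in 0; given P=7, T=4 and digits 4,7 already taken and all letters distinct, that pins D to 1, so D=1.
Step 4. [col 2: A + W ≡ N (mod 10)] no forcing yet in column 2 (carry-in 1); A=2 is free and consistent — try it. So A=2.
Step 5. [col 2: A + W ≡ N (mod 10)] no forcing yet in column 2 (carry-in 1); W=5 is free and consistent — try it. So W=5.
Step 6. [col 2: A + W ≡ N (mod 10)] column 2: given A=2, W=5, carry-in 1, and digits 1,2,4,5,7 already taken and all letters distinct, A+W≡N (mod 10) forces N=8. So N=8.
Step 7. [col 3: A + Z ≡ W (mod 10)] column 3: given A=2, W=5, carry-in 0, and digits 1,2,4,5,7,8 already taken and all letters distinct, A+Z≡W (mod 10) forces Z=3, so Z=3.
Step 8. [col 4: W + U ≡ W (mod 10)] in column 4 we have W+U≡W with carry-in 0; given W=5 and digits 1,2,3,4,5,7,8 already taken and all letters distinct, that pins U to 0, so U=0.
Step 9. [col 6: Q + W ≡ A (mod 10)] column 6 reads Q+W+carry(1)=A with W=5, A=2; with digits 0,1,2,3,4,5,7,8 already taken and all letters distinct, the only value for Q is 6, so Q=6.

Answer: A=2, D=1, N=8, P=7, Q=6, T=4, U=0, W=5, Z=3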